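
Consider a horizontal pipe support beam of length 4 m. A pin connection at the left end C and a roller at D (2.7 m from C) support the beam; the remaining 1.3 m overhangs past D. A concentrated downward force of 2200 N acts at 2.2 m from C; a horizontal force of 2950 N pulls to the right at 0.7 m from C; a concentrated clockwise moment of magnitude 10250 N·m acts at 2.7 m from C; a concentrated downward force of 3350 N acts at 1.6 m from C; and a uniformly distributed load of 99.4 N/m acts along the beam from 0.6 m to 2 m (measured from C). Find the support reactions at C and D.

Resultant of the distributed load: 99.4 × 1.4 = 139.16 N at 1.3 m from C.
Taking moments about C: D_y·2.7 − 2200·2.2 − 10250 − 3350·1.6 − (99.4·1.4)·1.3 = 0 → D_y = 20630.908/2.7 = 7641.08 ≈ 7641 N.
ΣF_y = 0: C_y + 7641.08 − 2200 − 3350 − 99.4·1.4 = 0 → C_y = -1952 N.
ΣF_x = 0: C_x + 2950 = 0 → C_x = -2950 N.

C_x = -2950 N, C_y = -1952 N, D_y = 7641 N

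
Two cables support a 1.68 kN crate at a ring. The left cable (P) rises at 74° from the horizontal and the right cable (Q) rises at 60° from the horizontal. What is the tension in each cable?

T_P = 1.168 kN, T_Q = 0.6437 kN

ΣF_x = 0: −T_P·cos74° + T_Q·cos60° = 0 → T_Q = 0.551275·T_P.
ΣF_y = 0: T_P·sin74° + T_Q·sin60° = 1.68.
Substitute: T_P·(0.961262 + 0.551275·0.866025) = 1.68 → T_P = 1.16774 ≈ 1.168 kN.
Then T_Q = 0.551275 × 1.16774 = 0.6437 kN.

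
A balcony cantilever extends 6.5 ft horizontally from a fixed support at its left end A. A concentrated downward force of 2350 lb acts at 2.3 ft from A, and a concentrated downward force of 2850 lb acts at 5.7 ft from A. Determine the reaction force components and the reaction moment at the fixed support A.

A_x = 0, A_y = 5200 lb, M_A = 21650 lb·ft

ΣF_x = 0: A_x = 0.
ΣF_y = 0: A_y − 2350 − 2850 = 0 → A_y = 5200 lb.
ΣM about A: M_A − 2350·2.3 − 2850·5.7 = 0 → M_A = 21650 lb·ft.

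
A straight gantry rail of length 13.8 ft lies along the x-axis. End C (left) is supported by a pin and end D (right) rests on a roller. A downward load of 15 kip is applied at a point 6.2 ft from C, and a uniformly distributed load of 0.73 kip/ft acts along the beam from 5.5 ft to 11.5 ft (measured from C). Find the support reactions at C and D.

C_x = 0, C_y = 9.943 kip, D_y = 9.437 kip

Resultant of the distributed load: 0.73 × 6 = 4.38 kip at 8.5 ft from C.
Taking moments about C: D_y·13.8 − 15·6.2 − (0.73·6)·8.5 = 0 → D_y = 130.23/13.8 = 9.43696 ≈ 9.437 kip.
ΣF_y = 0: C_y + 9.43696 − 15 − 0.73·6 = 0 → C_y = 9.943 kip.
ΣF_x = 0: no horizontal applied forces, so C_x = 0.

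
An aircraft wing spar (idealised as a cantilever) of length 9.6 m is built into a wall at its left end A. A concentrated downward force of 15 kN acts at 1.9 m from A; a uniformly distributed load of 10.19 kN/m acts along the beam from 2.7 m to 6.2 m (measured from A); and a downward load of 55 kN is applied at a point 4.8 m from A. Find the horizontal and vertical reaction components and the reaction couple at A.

A_x = 0, A_y = 105.7 kN, M_A = 451.2 kN·m

Resultant of the distributed load: 10.19 × 3.5 = 35.665 kN at 4.45 m from A.
ΣF_x = 0: A_x = 0.
ΣF_y = 0: A_y − 15 − 10.19·3.5 − 55 = 0 → A_y = 105.7 kN.
ΣM about A: M_A − 15·1.9 − (10.19·3.5)·4.45 − 55·4.8 = 0 → M_A = 451.2 kN·m.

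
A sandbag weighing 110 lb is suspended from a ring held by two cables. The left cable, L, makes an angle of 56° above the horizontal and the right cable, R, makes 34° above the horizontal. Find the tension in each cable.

ΣF_x = 0: −T_L·cos56° + T_R·cos34° = 0 → T_R = 0.674509·T_L.
ΣF_y = 0: T_L·sin56° + T_R·sin34° = 110.
Substitute: T_L·(0.829038 + 0.674509·0.559193) = 110 → T_L = 91.1941 ≈ 91.19 lb.
Then T_R = 0.674509 × 91.1941 = 61.51 lb.

T_L = 91.19 lb, T_R = 61.51 lb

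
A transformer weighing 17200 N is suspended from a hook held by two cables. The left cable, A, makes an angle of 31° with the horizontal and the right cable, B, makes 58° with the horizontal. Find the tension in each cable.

ΣF_x = 0: −T_A·cos31° + T_B·cos58° = 0 → T_B = 1.61754·T_A.
ΣF_y = 0: T_A·sin31° + T_B·sin58° = 17200.
Substitute: T_A·(0.515038 + 1.61754·0.848048) = 17200 → T_A = 9116.01 ≈ 9116 N.
Then T_B = 1.61754 × 9116.01 = 14750 N.

T_A = 9116 N, T_B = 14750 N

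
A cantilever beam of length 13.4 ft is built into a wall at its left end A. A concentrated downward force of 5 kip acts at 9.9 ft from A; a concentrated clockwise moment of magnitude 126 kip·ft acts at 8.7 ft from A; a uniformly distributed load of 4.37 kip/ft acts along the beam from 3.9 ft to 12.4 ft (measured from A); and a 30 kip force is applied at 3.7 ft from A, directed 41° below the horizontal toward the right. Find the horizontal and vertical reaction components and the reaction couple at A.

A_x = -22.64 kip, A_y = 61.83 kip, M_A = 551.1 kip·ft

Resultant of the distributed load: 4.37 × 8.5 = 37.145 kip at 8.15 ft from A.
ΣF_x = 0: A_x + 30·cos41° = 0 → A_x = -22.64 kip.
ΣF_y = 0: A_y − 5 − 4.37·8.5 − 30·sin41° = 0 → A_y = 61.83 kip.
ΣM about A: M_A − 5·9.9 − 126 − (4.37·8.5)·8.15 − 30·sin41°·3.7 = 0 → M_A = 551.1 kip·ft.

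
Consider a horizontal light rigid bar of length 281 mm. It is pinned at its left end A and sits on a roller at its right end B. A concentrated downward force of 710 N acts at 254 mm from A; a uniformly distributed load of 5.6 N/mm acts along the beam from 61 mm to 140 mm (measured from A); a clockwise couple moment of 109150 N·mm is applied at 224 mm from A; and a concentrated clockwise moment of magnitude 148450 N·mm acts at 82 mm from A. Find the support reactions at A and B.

A_x = 0, A_y = -564.3 N, B_y = 1717 N

Resultant of the distributed load: 5.6 × 79 = 442.4 N at 100.5 mm from A.
Taking moments about A: B_y·281 − 710·254 − (5.6·79)·100.5 − 109150 − 148450 = 0 → B_y = 482401.2/281 = 1716.73 ≈ 1717 N.
ΣF_y = 0: A_y + 1716.73 − 710 − 5.6·79 = 0 → A_y = -564.3 N.
ΣF_x = 0: no horizontal applied forces, so A_x = 0.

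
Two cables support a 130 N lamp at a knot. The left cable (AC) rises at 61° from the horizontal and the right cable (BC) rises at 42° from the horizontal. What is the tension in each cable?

ΣF_x = 0: −T_AC·cos61° + T_BC·cos42° = 0 → T_BC = 0.652376·T_AC.
ΣF_y = 0: T_AC·sin61° + T_BC·sin42° = 130.
Substitute: T_AC·(0.87462 + 0.652376·0.669131) = 130 → T_AC = 99.15 N.
Then T_BC = 0.652376 × 99.15 = 64.68 N.

T_AC = 99.15 N, T_BC = 64.68 N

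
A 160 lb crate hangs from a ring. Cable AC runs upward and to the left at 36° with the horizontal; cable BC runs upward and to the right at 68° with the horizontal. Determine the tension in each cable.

T_AC = 61.77 lb, T_BC = 133.4 lb

ΣF_x = 0: −T_AC·cos36° + T_BC·cos68° = 0 → T_BC = 2.15964·T_AC.
ΣF_y = 0: T_AC·sin36° + T_BC·sin68° = 160.
Substitute: T_AC·(0.587785 + 2.15964·0.927184) = 160 → T_AC = 61.772 ≈ 61.77 lb.
Then T_BC = 2.15964 × 61.772 = 133.4 lb.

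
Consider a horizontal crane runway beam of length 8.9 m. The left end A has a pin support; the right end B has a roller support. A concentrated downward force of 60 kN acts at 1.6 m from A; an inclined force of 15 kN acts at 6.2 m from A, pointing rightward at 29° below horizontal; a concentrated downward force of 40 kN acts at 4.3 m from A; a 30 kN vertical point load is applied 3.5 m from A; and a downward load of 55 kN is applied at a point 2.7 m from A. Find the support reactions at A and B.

ΣM about A: B_y·8.9 − 60·1.6 − 15·sin29°·6.2 − 40·4.3 − 30·3.5 − 55·2.7 = 0 → B_y = 566.587/8.9 = 63.6615 ≈ 63.66 kN.
ΣF_y = 0: A_y + 63.6615 − 60 − 15·sin29° − 40 − 30 − 55 = 0 → A_y = 128.6 kN.
ΣF_x = 0: A_x + 15·cos29° = 0 → A_x = -13.12 kN.

A_x = -13.12 kN, A_y = 128.6 kN, B_y = 63.66 kN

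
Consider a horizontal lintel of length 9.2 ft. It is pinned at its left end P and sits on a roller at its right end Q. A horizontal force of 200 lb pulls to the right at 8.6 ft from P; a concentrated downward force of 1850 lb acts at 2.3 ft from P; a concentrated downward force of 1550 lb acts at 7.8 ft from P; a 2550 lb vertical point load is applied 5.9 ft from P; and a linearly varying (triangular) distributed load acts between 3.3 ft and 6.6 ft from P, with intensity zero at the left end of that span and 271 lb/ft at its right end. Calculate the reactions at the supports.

P_x = -200.0 lb, P_y = 2718 lb, Q_y = 3679 lb

Resultant of the triangular load: ½ × 271 × 3.3 = 447.15 lb, acting at 5.5 ft from P (one-third of the span from the peak).
Taking moments about P: Q_y·9.2 − 1850·2.3 − 1550·7.8 − 2550·5.9 − (½·271·3.3)·5.5 = 0 → Q_y = 33849.325/9.2 = 3679.27 ≈ 3679 lb.
ΣF_y = 0: P_y + 3679.27 − 1850 − 1550 − 2550 − ½·271·3.3 = 0 → P_y = 2718 lb.
ΣF_x = 0: P_x + 200 = 0 → P_x = -200.0 lb.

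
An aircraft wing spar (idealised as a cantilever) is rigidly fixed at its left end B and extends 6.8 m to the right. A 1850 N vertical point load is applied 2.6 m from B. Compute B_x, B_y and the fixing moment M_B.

B_x = 0, B_y = 1850 N, M_B = 4810 N·m

ΣF_x = 0: B_x = 0.
ΣF_y = 0: B_y − 1850 = 0 → B_y = 1850 N.
ΣM about B: M_B − 1850·2.6 = 0 → M_B = 4810 N·m.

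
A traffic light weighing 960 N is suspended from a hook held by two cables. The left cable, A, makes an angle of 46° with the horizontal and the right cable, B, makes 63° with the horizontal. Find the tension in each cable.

ΣF_x = 0: −T_A·cos46° + T_B·cos63° = 0 → T_B = 1.53012·T_A.
ΣF_y = 0: T_A·sin46° + T_B·sin63° = 960.
Substitute: T_A·(0.71934 + 1.53012·0.891007) = 960 → T_A = 460.943 ≈ 460.9 N.
Then T_B = 1.53012 × 460.943 = 705.3 N.

T_A = 460.9 N, T_B = 705.3 N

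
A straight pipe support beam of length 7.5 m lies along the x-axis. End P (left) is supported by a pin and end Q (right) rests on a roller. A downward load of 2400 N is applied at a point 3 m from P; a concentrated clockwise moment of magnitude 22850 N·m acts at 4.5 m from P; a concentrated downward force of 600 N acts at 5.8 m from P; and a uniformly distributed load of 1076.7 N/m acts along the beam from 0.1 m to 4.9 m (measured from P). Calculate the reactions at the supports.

Resultant of the distributed load: 1076.7 × 4.8 = 5168.16 N at 2.5 m from P.
ΣM about P: Q_y·7.5 − 2400·3 − 22850 − 600·5.8 − (1076.7·4.8)·2.5 = 0 → Q_y = 46450.4/7.5 = 6193.39 ≈ 6193 N.
ΣF_y = 0: P_y + 6193.39 − 2400 − 600 − 1076.7·4.8 = 0 → P_y = 1975 N.
ΣF_x = 0: no horizontal applied forces, so P_x = 0.

P_x = 0, P_y = 1975 N, Q_y = 6193 N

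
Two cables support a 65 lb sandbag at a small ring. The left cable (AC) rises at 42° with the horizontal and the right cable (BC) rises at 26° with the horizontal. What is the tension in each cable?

T_AC = 63.01 lb, T_BC = 52.10 lb

ΣF_x = 0: −T_AC·cos42° + T_BC·cos26° = 0 → T_BC = 0.826824·T_AC.
ΣF_y = 0: T_AC·sin42° + T_BC·sin26° = 65.
Substitute: T_AC·(0.669131 + 0.826824·0.438371) = 65 → T_AC = 63.0097 ≈ 63.01 lb.
Then T_BC = 0.826824 × 63.0097 = 52.10 lb.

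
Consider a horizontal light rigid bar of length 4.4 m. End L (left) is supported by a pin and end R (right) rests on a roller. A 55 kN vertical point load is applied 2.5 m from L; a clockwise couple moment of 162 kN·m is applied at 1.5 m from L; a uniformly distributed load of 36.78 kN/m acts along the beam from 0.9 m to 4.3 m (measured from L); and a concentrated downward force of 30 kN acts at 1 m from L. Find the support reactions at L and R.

Resultant of the distributed load: 36.78 × 3.4 = 125.052 kN at 2.6 m from L.
ΣM about L: R_y·4.4 − 55·2.5 − 162 − (36.78·3.4)·2.6 − 30·1 = 0 → R_y = 654.6352/4.4 = 148.781 ≈ 148.8 kN.
ΣF_y = 0: L_y + 148.781 − 55 − 36.78·3.4 − 30 = 0 → L_y = 61.27 kN.
ΣF_x = 0: no horizontal applied forces, so L_x = 0.

L_x = 0, L_y = 61.27 kN, R_y = 148.8 kN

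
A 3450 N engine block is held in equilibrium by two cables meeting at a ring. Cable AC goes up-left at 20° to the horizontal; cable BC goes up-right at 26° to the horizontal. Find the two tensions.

T_AC = 4311 N, T_BC = 4507 N

ΣF_x = 0: −T_AC·cos20° + T_BC·cos26° = 0 → T_BC = 1.0455·T_AC.
ΣF_y = 0: T_AC·sin20° + T_BC·sin26° = 3450.
Substitute: T_AC·(0.34202 + 1.0455·0.438371) = 3450 → T_AC = 4310.68 ≈ 4311 N.
Then T_BC = 1.0455 × 4310.68 = 4507 N.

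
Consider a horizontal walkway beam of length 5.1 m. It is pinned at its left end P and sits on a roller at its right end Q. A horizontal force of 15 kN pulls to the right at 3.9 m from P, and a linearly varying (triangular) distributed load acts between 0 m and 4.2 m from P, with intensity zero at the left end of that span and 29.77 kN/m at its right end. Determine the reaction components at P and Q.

P_x = -15.00 kN, P_y = 28.19 kN, Q_y = 34.32 kN

Resultant of the triangular load: ½ × 29.77 × 4.2 = 62.517 kN, acting at 2.8 m from P (one-third of the span from the peak).
Moments about P: Q_y·5.1 − (½·29.77·4.2)·2.8 = 0 → Q_y = 175.0476/5.1 = 34.3231 ≈ 34.32 kN.
ΣF_y = 0: P_y + 34.3231 − ½·29.77·4.2 = 0 → P_y = 28.19 kN.
ΣF_x = 0: P_x + 15 = 0 → P_x = -15.00 kN.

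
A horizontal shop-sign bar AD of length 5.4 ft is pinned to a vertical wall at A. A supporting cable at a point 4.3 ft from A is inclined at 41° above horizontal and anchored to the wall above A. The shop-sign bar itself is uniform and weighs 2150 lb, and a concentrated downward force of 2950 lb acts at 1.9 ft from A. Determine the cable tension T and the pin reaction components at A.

T = 4045 lb, A_x = 3052 lb, A_y = 2447 lb

ΣM about A: T·sin41°·4.3 − 2150·2.7 − 2950·1.9 = 0 → T = 11410/(4.3·0.656059) = 4044.59 ≈ 4045 lb.
ΣF_x = 0: A_x − T·cos41° = 0 → A_x = 4044.59 × 0.75471 = 3052 lb.
ΣF_y = 0: A_y + T·sin41° − 2150 − 2950 = 0 → A_y = 5100 − 4044.59 × 0.656059 = 2447 lb.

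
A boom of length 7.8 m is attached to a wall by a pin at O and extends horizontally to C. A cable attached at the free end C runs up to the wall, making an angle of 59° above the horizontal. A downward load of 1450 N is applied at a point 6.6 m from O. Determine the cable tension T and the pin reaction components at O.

ΣM about O: T·sin59°·7.8 − 1450·6.6 = 0 → T = 9570/(7.8·0.857167) = 1431.37 ≈ 1431 N.
ΣF_x = 0: O_x − T·cos59° = 0 → O_x = 1431.37 × 0.515038 = 737.2 N.
ΣF_y = 0: O_y + T·sin59° − 1450 = 0 → O_y = 1450 − 1431.37 × 0.857167 = 223.1 N.

T = 1431 N, O_x = 737.2 N, O_y = 223.1 N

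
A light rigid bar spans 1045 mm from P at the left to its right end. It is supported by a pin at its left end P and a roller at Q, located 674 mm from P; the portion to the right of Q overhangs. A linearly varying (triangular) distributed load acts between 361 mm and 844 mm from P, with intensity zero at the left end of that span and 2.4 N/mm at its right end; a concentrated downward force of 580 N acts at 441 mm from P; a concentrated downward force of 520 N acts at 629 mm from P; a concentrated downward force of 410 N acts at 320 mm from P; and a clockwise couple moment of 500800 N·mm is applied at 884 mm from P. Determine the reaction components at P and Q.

Resultant of the triangular load: ½ × 2.4 × 483 = 579.6 N, acting at 683 mm from P (one-third of the span from the peak).
Moments about P: Q_y·674 − (½·2.4·483)·683 − 580·441 − 520·629 − 410·320 − 500800 = 0 → Q_y = 1610726.8/674 = 2389.8 ≈ 2390 N.
ΣF_y = 0: P_y + 2389.8 − ½·2.4·483 − 580 − 520 − 410 = 0 → P_y = -300.2 N.
ΣF_x = 0: no horizontal applied forces, so P_x = 0.

P_x = 0, P_y = -300.2 N, Q_y = 2390 N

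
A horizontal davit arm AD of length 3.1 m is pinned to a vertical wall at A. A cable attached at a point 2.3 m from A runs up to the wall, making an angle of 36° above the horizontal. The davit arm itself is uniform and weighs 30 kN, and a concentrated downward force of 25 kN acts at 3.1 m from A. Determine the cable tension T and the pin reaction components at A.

ΣM about A: T·sin36°·2.3 − 30·1.55 − 25·3.1 = 0 → T = 124/(2.3·0.587785) = 91.7224 ≈ 91.72 kN.
ΣF_x = 0: A_x − T·cos36° = 0 → A_x = 91.7224 × 0.809017 = 74.20 kN.
ΣF_y = 0: A_y + T·sin36° − 30 − 25 = 0 → A_y = 55 − 91.7224 × 0.587785 = 1.087 kN.

T = 91.72 kN, A_x = 74.20 kN, A_y = 1.087 kN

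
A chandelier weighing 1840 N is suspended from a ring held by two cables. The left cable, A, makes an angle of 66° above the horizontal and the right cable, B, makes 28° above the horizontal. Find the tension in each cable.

ΣF_x = 0: −T_A·cos66° + T_B·cos28° = 0 → T_B = 0.460658·T_A.
ΣF_y = 0: T_A·sin66° + T_B·sin28° = 1840.
Substitute: T_A·(0.913545 + 0.460658·0.469472) = 1840 → T_A = 1628.59 ≈ 1629 N.
Then T_B = 0.460658 × 1628.59 = 750.2 N.

T_A = 1629 N, T_B = 750.2 N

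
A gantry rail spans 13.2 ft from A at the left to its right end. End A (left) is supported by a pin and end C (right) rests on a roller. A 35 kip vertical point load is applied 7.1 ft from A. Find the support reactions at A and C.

Taking moments about A: C_y·13.2 − 35·7.1 = 0 → C_y = 248.5/13.2 = 18.8258 ≈ 18.83 kip.
ΣF_y = 0: A_y + 18.8258 − 35 = 0 → A_y = 16.17 kip.
ΣF_x = 0: no horizontal applied forces, so A_x = 0.

A_x = 0, A_y = 16.17 kip, C_y = 18.83 kip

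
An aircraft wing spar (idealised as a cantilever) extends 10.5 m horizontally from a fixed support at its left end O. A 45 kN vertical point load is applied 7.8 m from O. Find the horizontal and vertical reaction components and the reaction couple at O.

O_x = 0, O_y = 45.00 kN, M_O = 351.0 kN·m

ΣF_x = 0: O_x = 0.
ΣF_y = 0: O_y − 45 = 0 → O_y = 45.00 kN.
ΣM about O: M_O − 45·7.8 = 0 → M_O = 351.0 kN·m.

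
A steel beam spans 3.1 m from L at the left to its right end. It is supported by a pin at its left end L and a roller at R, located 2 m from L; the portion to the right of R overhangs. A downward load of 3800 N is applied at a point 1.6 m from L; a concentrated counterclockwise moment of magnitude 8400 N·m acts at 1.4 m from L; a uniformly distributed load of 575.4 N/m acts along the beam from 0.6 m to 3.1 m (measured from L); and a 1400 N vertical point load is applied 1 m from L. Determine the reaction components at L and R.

L_x = 0, L_y = 5768 N, R_y = 870.6 N

Resultant of the distributed load: 575.4 × 2.5 = 1438.5 N at 1.85 m from L.
Moments about L: R_y·2 − 3800·1.6 + 8400 − (575.4·2.5)·1.85 − 1400·1 = 0 → R_y = 1741.225/2 = 870.612 ≈ 870.6 N.
ΣF_y = 0: L_y + 870.612 − 3800 − 575.4·2.5 − 1400 = 0 → L_y = 5768 N.
ΣF_x = 0: no horizontal applied forces, so L_x = 0.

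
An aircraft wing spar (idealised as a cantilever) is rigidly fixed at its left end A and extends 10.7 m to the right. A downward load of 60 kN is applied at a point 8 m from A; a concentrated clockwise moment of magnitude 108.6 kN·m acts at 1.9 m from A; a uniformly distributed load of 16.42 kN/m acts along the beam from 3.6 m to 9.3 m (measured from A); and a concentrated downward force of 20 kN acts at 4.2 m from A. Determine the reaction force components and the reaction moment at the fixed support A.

Resultant of the distributed load: 16.42 × 5.7 = 93.594 kN at 6.45 m from A.
ΣF_x = 0: A_x = 0.
ΣF_y = 0: A_y − 60 − 16.42·5.7 − 20 = 0 → A_y = 173.6 kN.
ΣM about A: M_A − 60·8 − 108.6 − (16.42·5.7)·6.45 − 20·4.2 = 0 → M_A = 1276 kN·m.

A_x = 0, A_y = 173.6 kN, M_A = 1276 kN·m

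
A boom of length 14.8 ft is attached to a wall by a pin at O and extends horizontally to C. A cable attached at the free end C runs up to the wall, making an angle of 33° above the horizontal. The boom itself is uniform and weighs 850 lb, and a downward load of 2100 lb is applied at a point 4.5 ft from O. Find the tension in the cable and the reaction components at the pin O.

T = 1953 lb, O_x = 1638 lb, O_y = 1886 lb

ΣM about O: T·sin33°·14.8 − 850·7.4 − 2100·4.5 = 0 → T = 15740/(14.8·0.544639) = 1952.69 ≈ 1953 lb.
ΣF_x = 0: O_x − T·cos33° = 0 → O_x = 1952.69 × 0.838671 = 1638 lb.
ΣF_y = 0: O_y + T·sin33° − 850 − 2100 = 0 → O_y = 2950 − 1952.69 × 0.544639 = 1886 lb.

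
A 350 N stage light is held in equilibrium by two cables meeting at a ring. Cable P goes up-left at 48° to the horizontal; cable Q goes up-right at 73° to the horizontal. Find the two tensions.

ΣF_x = 0: −T_P·cos48° + T_Q·cos73° = 0 → T_Q = 2.28863·T_P.
ΣF_y = 0: T_P·sin48° + T_Q·sin73° = 350.
Substitute: T_P·(0.743145 + 2.28863·0.956305) = 350 → T_P = 119.382 ≈ 119.4 N.
Then T_Q = 2.28863 × 119.382 = 273.2 N.

T_P = 119.4 N, T_Q = 273.2 N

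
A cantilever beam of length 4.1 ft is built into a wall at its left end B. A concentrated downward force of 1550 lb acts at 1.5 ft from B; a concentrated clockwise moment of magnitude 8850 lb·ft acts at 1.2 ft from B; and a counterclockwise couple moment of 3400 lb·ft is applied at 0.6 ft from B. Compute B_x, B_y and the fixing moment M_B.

B_x = 0, B_y = 1550 lb, M_B = 7775 lb·ft

ΣF_x = 0: B_x = 0.
ΣF_y = 0: B_y − 1550 = 0 → B_y = 1550 lb.
ΣM about B: M_B − 1550·1.5 − 8850 + 3400 = 0 → M_B = 7775 lb·ft.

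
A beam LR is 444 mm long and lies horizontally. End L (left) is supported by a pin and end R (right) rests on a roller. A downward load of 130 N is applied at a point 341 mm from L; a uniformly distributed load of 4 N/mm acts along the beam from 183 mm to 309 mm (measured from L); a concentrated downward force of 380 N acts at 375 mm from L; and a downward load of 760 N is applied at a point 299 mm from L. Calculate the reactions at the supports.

Resultant of the distributed load: 4 × 126 = 504 N at 246 mm from L.
ΣM about L: R_y·444 − 130·341 − (4·126)·246 − 380·375 − 760·299 = 0 → R_y = 538054/444 = 1211.83 ≈ 1212 N.
ΣF_y = 0: L_y + 1211.83 − 130 − 4·126 − 380 − 760 = 0 → L_y = 562.2 N.
ΣF_x = 0: no horizontal applied forces, so L_x = 0.

L_x = 0, L_y = 562.2 N, R_y = 1212 N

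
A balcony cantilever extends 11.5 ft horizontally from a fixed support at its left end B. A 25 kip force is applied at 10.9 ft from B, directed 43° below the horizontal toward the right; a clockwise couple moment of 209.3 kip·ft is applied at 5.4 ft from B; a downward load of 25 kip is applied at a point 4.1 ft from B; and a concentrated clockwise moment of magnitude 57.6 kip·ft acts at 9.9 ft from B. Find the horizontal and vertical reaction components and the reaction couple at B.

ΣF_x = 0: B_x + 25·cos43° = 0 → B_x = -18.28 kip.
ΣF_y = 0: B_y − 25·sin43° − 25 = 0 → B_y = 42.05 kip.
ΣM about B: M_B − 25·sin43°·10.9 − 209.3 − 25·4.1 − 57.6 = 0 → M_B = 555.2 kip·ft.

B_x = -18.28 kip, B_y = 42.05 kip, M_B = 555.2 kip·ft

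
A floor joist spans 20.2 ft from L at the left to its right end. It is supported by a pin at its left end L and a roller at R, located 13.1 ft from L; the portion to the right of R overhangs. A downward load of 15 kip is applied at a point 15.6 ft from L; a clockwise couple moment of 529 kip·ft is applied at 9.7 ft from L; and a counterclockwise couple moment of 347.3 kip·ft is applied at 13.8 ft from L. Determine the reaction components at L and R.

L_x = 0, L_y = -16.73 kip, R_y = 31.73 kip

Moments about L: R_y·13.1 − 15·15.6 − 529 + 347.3 = 0 → R_y = 415.7/13.1 = 31.7328 ≈ 31.73 kip.
ΣF_y = 0: L_y + 31.7328 − 15 = 0 → L_y = -16.73 kip.
ΣF_x = 0: no horizontal applied forces, so L_x = 0.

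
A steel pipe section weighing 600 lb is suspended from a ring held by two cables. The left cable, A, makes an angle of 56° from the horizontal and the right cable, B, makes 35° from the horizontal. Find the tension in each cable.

T_A = 491.6 lb, T_B = 335.6 lb

ΣF_x = 0: −T_A·cos56° + T_B·cos35° = 0 → T_B = 0.682648·T_A.
ΣF_y = 0: T_A·sin56° + T_B·sin35° = 600.
Substitute: T_A·(0.829038 + 0.682648·0.573576) = 600 → T_A = 491.566 ≈ 491.6 lb.
Then T_B = 0.682648 × 491.566 = 335.6 lb.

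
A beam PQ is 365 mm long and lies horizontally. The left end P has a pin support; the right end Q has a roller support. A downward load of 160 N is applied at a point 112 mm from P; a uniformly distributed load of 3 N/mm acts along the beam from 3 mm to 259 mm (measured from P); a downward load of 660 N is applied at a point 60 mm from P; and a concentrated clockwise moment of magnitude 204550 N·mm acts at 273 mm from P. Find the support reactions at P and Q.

Resultant of the distributed load: 3 × 256 = 768 N at 131 mm from P.
ΣM about P: Q_y·365 − 160·112 − (3·256)·131 − 660·60 − 204550 = 0 → Q_y = 362678/365 = 993.638 ≈ 993.6 N.
ΣF_y = 0: P_y + 993.638 − 160 − 3·256 − 660 = 0 → P_y = 594.4 N.
ΣF_x = 0: no horizontal applied forces, so P_x = 0.

P_x = 0, P_y = 594.4 N, Q_y = 993.6 N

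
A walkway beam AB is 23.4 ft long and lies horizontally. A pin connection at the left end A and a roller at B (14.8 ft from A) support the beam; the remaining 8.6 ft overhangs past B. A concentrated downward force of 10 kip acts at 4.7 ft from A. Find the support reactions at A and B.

Taking moments about A: B_y·14.8 − 10·4.7 = 0 → B_y = 47/14.8 = 3.17568 ≈ 3.176 kip.
ΣF_y = 0: A_y + 3.17568 − 10 = 0 → A_y = 6.824 kip.
ΣF_x = 0: no horizontal applied forces, so A_x = 0.

A_x = 0, A_y = 6.824 kip, B_y = 3.176 kip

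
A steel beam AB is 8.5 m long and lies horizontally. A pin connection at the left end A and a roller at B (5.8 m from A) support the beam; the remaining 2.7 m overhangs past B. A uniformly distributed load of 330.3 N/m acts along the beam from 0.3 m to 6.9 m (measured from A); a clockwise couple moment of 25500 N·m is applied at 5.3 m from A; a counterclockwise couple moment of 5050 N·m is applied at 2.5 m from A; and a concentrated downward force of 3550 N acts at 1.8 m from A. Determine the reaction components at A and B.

Resultant of the distributed load: 330.3 × 6.6 = 2179.98 N at 3.6 m from A.
Taking moments about A: B_y·5.8 − (330.3·6.6)·3.6 − 25500 + 5050 − 3550·1.8 = 0 → B_y = 34687.928/5.8 = 5980.68 ≈ 5981 N.
ΣF_y = 0: A_y + 5980.68 − 330.3·6.6 − 3550 = 0 → A_y = -250.7 N.
ΣF_x = 0: no horizontal applied forces, so A_x = 0.

A_x = 0, A_y = -250.7 N, B_y = 5981 N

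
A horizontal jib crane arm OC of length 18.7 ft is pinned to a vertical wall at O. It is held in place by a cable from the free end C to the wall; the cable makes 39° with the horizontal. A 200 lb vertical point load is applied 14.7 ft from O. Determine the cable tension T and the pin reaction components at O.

ΣM about O: T·sin39°·18.7 − 200·14.7 = 0 → T = 2940/(18.7·0.62932) = 249.824 ≈ 249.8 lb.
ΣF_x = 0: O_x − T·cos39° = 0 → O_x = 249.824 × 0.777146 = 194.1 lb.
ΣF_y = 0: O_y + T·sin39° − 200 = 0 → O_y = 200 − 249.824 × 0.62932 = 42.78 lb.

T = 249.8 lb, O_x = 194.1 lb, O_y = 42.78 lb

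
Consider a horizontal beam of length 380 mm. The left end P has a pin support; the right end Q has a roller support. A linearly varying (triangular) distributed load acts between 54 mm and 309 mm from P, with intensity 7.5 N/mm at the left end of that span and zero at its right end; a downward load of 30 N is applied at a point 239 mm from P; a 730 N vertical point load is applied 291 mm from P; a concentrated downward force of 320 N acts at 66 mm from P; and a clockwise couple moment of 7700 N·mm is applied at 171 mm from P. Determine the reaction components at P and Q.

P_x = 0, P_y = 1033 N, Q_y = 1004 N

Resultant of the triangular load: ½ × 7.5 × 255 = 956.25 N, acting at 139 mm from P (one-third of the span from the peak).
Taking moments about P: Q_y·380 − (½·7.5·255)·139 − 30·239 − 730·291 − 320·66 − 7700 = 0 → Q_y = 381338.75/380 = 1003.52 ≈ 1004 N.
ΣF_y = 0: P_y + 1003.52 − ½·7.5·255 − 30 − 730 − 320 = 0 → P_y = 1033 N.
ΣF_x = 0: no horizontal applied forces, so P_x = 0.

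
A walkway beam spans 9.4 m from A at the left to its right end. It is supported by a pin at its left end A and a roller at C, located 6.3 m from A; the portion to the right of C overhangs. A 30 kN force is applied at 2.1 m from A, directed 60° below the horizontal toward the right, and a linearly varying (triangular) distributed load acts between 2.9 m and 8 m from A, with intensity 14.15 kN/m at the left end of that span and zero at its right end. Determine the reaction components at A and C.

A_x = -15.00 kN, A_y = 27.06 kN, C_y = 35.01 kN

Resultant of the triangular load: ½ × 14.15 × 5.1 = 36.0825 kN, acting at 4.6 m from A (one-third of the span from the peak).
Taking moments about A: C_y·6.3 − 30·sin60°·2.1 − (½·14.15·5.1)·4.6 = 0 → C_y = 220.539/6.3 = 35.0062 ≈ 35.01 kN.
ΣF_y = 0: A_y + 35.0062 − 30·sin60° − ½·14.15·5.1 = 0 → A_y = 27.06 kN.
ΣF_x = 0: A_x + 30·cos60° = 0 → A_x = -15.00 kN.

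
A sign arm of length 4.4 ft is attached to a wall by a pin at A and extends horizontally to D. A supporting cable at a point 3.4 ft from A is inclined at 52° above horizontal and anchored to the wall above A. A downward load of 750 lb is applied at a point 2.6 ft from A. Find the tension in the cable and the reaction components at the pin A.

ΣM about A: T·sin52°·3.4 − 750·2.6 = 0 → T = 1950/(3.4·0.788011) = 727.819 ≈ 727.8 lb.
ΣF_x = 0: A_x − T·cos52° = 0 → A_x = 727.819 × 0.615661 = 448.1 lb.
ΣF_y = 0: A_y + T·sin52° − 750 = 0 → A_y = 750 − 727.819 × 0.788011 = 176.5 lb.

T = 727.8 lb, A_x = 448.1 lb, A_y = 176.5 lb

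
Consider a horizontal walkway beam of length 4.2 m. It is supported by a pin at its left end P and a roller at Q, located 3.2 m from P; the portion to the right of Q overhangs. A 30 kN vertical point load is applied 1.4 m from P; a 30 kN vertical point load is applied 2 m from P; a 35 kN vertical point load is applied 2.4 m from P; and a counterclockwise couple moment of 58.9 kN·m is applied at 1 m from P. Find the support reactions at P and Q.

Taking moments about P: Q_y·3.2 − 30·1.4 − 30·2 − 35·2.4 + 58.9 = 0 → Q_y = 127.1/3.2 = 39.7187 ≈ 39.72 kN.
ΣF_y = 0: P_y + 39.7187 − 30 − 30 − 35 = 0 → P_y = 55.28 kN.
ΣF_x = 0: no horizontal applied forces, so P_x = 0.

P_x = 0, P_y = 55.28 kN, Q_y = 39.72 kN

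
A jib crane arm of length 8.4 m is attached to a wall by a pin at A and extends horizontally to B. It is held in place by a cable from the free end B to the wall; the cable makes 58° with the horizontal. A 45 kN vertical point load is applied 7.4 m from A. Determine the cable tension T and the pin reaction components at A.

T = 46.75 kN, A_x = 24.77 kN, A_y = 5.357 kN

ΣM about A: T·sin58°·8.4 − 45·7.4 = 0 → T = 333/(8.4·0.848048) = 46.746 ≈ 46.75 kN.
ΣF_x = 0: A_x − T·cos58° = 0 → A_x = 46.746 × 0.529919 = 24.77 kN.
ΣF_y = 0: A_y + T·sin58° − 45 = 0 → A_y = 45 − 46.746 × 0.848048 = 5.357 kN.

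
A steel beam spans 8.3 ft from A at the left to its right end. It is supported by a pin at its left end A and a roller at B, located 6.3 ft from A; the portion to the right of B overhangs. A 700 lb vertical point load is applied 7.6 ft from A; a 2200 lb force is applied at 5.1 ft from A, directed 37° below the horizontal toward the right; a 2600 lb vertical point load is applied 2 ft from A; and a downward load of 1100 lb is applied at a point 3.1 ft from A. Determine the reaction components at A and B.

ΣM about A: B_y·6.3 − 700·7.6 − 2200·sin37°·5.1 − 2600·2 − 1100·3.1 = 0 → B_y = 20682.4/6.3 = 3282.92 ≈ 3283 lb.
ΣF_y = 0: A_y + 3282.92 − 700 − 2200·sin37° − 2600 − 1100 = 0 → A_y = 2441 lb.
ΣF_x = 0: A_x + 2200·cos37° = 0 → A_x = -1757 lb.

A_x = -1757 lb, A_y = 2441 lb, B_y = 3283 lb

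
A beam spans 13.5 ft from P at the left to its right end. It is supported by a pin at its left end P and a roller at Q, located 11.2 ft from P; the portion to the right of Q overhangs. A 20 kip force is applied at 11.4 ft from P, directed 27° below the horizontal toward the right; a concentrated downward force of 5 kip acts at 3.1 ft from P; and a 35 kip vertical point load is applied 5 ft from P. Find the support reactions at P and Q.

P_x = -17.82 kip, P_y = 22.83 kip, Q_y = 26.25 kip

ΣM about P: Q_y·11.2 − 20·sin27°·11.4 − 5·3.1 − 35·5 = 0 → Q_y = 294.01/11.2 = 26.2509 ≈ 26.25 kip.
ΣF_y = 0: P_y + 26.2509 − 20·sin27° − 5 − 35 = 0 → P_y = 22.83 kip.
ΣF_x = 0: P_x + 20·cos27° = 0 → P_x = -17.82 kip.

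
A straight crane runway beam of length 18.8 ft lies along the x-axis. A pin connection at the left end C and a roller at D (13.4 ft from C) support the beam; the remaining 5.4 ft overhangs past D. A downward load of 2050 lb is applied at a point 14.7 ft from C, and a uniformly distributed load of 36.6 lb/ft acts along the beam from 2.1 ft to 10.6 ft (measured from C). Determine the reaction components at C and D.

C_x = 0, C_y = -35.20 lb, D_y = 2396 lb

Resultant of the distributed load: 36.6 × 8.5 = 311.1 lb at 6.35 ft from C.
Moments about C: D_y·13.4 − 2050·14.7 − (36.6·8.5)·6.35 = 0 → D_y = 32110.485/13.4 = 2396.3 ≈ 2396 lb.
ΣF_y = 0: C_y + 2396.3 − 2050 − 36.6·8.5 = 0 → C_y = -35.20 lb.
ΣF_x = 0: no horizontal applied forces, so C_x = 0.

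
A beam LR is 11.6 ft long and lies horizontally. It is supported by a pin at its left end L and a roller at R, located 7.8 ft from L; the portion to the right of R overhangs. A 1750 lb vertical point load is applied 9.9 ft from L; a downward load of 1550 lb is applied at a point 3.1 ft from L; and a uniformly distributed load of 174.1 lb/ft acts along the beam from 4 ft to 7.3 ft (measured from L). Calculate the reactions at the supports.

L_x = 0, L_y = 621.2 lb, R_y = 3253 lb

Resultant of the distributed load: 174.1 × 3.3 = 574.53 lb at 5.65 ft from L.
Taking moments about L: R_y·7.8 − 1750·9.9 − 1550·3.1 − (174.1·3.3)·5.65 = 0 → R_y = 25376.0945/7.8 = 3253.35 ≈ 3253 lb.
ΣF_y = 0: L_y + 3253.35 − 1750 − 1550 − 174.1·3.3 = 0 → L_y = 621.2 lb.
ΣF_x = 0: no horizontal applied forces, so L_x = 0.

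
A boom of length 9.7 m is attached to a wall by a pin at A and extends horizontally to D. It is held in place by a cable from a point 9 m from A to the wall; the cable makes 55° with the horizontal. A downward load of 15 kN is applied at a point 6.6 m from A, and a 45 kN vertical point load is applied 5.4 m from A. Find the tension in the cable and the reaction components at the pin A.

ΣM about A: T·sin55°·9 − 15·6.6 − 45·5.4 = 0 → T = 342/(9·0.819152) = 46.3894 ≈ 46.39 kN.
ΣF_x = 0: A_x − T·cos55° = 0 → A_x = 46.3894 × 0.573576 = 26.61 kN.
ΣF_y = 0: A_y + T·sin55° − 15 − 45 = 0 → A_y = 60 − 46.3894 × 0.819152 = 22.00 kN.

T = 46.39 kN, A_x = 26.61 kN, A_y = 22.00 kN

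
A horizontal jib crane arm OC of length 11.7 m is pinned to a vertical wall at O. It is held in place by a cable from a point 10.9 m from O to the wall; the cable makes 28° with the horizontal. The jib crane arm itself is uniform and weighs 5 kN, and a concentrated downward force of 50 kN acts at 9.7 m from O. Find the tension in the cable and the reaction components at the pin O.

ΣM about O: T·sin28°·10.9 − 5·5.85 − 50·9.7 = 0 → T = 514.25/(10.9·0.469472) = 100.494 ≈ 100.5 kN.
ΣF_x = 0: O_x − T·cos28° = 0 → O_x = 100.494 × 0.882948 = 88.73 kN.
ΣF_y = 0: O_y + T·sin28° − 5 − 50 = 0 → O_y = 55 − 100.494 × 0.469472 = 7.821 kN.

T = 100.5 kN, O_x = 88.73 kN, O_y = 7.821 kN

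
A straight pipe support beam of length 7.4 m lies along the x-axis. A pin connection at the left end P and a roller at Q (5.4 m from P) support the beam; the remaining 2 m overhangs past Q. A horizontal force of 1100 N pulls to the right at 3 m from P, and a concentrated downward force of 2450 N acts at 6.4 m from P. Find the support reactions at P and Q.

P_x = -1100 N, P_y = -453.7 N, Q_y = 2904 N

Taking moments about P: Q_y·5.4 − 2450·6.4 = 0 → Q_y = 15680/5.4 = 2903.7 ≈ 2904 N.
ΣF_y = 0: P_y + 2903.7 − 2450 = 0 → P_y = -453.7 N.
ΣF_x = 0: P_x + 1100 = 0 → P_x = -1100 N.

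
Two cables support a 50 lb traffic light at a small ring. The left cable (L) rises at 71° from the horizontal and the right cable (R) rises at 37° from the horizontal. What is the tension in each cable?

T_L = 41.99 lb, T_R = 17.12 lb

ΣF_x = 0: −T_L·cos71° + T_R·cos37° = 0 → T_R = 0.407655·T_L.
ΣF_y = 0: T_L·sin71° + T_R·sin37° = 50.
Substitute: T_L·(0.945519 + 0.407655·0.601815) = 50 → T_L = 41.9867 ≈ 41.99 lb.
Then T_R = 0.407655 × 41.9867 = 17.12 lb.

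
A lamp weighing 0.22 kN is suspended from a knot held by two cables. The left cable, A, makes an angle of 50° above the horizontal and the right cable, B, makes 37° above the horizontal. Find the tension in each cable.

ΣF_x = 0: −T_A·cos50° + T_B·cos37° = 0 → T_B = 0.804857·T_A.
ΣF_y = 0: T_A·sin50° + T_B·sin37° = 0.22.
Substitute: T_A·(0.766044 + 0.804857·0.601815) = 0.22 → T_A = 0.175941 ≈ 0.1759 kN.
Then T_B = 0.804857 × 0.175941 = 0.1416 kN.

T_A = 0.1759 kN, T_B = 0.1416 kN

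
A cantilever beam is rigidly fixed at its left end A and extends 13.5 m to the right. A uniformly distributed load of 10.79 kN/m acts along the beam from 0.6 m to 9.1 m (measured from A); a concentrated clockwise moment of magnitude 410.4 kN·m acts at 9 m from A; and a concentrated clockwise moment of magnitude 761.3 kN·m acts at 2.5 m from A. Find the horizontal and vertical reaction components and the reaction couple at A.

A_x = 0, A_y = 91.71 kN, M_A = 1617 kN·m

Resultant of the distributed load: 10.79 × 8.5 = 91.715 kN at 4.85 m from A.
ΣF_x = 0: A_x = 0.
ΣF_y = 0: A_y − 10.79·8.5 = 0 → A_y = 91.71 kN.
ΣM about A: M_A − (10.79·8.5)·4.85 − 410.4 − 761.3 = 0 → M_A = 1617 kN·m.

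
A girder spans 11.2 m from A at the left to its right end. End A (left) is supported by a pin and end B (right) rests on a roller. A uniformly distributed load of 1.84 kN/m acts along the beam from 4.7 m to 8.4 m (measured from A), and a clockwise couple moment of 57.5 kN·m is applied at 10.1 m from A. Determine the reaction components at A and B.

A_x = 0, A_y = -2.307 kN, B_y = 9.115 kN

Resultant of the distributed load: 1.84 × 3.7 = 6.808 kN at 6.55 m from A.
Moments about A: B_y·11.2 − (1.84·3.7)·6.55 − 57.5 = 0 → B_y = 102.0924/11.2 = 9.11539 ≈ 9.115 kN.
ΣF_y = 0: A_y + 9.11539 − 1.84·3.7 = 0 → A_y = -2.307 kN.
ΣF_x = 0: no horizontal applied forces, so A_x = 0.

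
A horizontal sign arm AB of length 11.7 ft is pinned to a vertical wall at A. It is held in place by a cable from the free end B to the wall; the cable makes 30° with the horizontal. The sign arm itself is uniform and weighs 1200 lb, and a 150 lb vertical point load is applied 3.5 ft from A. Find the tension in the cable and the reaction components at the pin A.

T = 1290 lb, A_x = 1117 lb, A_y = 705.1 lb

ΣM about A: T·sin30°·11.7 − 1200·5.85 − 150·3.5 = 0 → T = 7545/(11.7·0.5) = 1289.74 ≈ 1290 lb.
ΣF_x = 0: A_x − T·cos30° = 0 → A_x = 1289.74 × 0.866025 = 1117 lb.
ΣF_y = 0: A_y + T·sin30° − 1200 − 150 = 0 → A_y = 1350 − 1289.74 × 0.5 = 705.1 lb.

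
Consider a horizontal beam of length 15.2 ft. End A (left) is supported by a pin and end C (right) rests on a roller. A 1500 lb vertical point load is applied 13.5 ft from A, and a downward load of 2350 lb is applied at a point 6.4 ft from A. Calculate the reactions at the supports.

Moments about A: C_y·15.2 − 1500·13.5 − 2350·6.4 = 0 → C_y = 35290/15.2 = 2321.71 ≈ 2322 lb.
ΣF_y = 0: A_y + 2321.71 − 1500 − 2350 = 0 → A_y = 1528 lb.
ΣF_x = 0: no horizontal applied forces, so A_x = 0.

A_x = 0, A_y = 1528 lb, C_y = 2322 lb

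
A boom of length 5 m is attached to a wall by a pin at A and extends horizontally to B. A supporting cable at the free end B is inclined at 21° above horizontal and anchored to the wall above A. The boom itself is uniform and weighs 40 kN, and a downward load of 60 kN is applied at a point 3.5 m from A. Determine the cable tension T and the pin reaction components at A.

T = 173.0 kN, A_x = 161.5 kN, A_y = 38.00 kN

ΣM about A: T·sin21°·5 − 40·2.5 − 60·3.5 = 0 → T = 310/(5·0.358368) = 173.007 ≈ 173.0 kN.
ΣF_x = 0: A_x − T·cos21° = 0 → A_x = 173.007 × 0.93358 = 161.5 kN.
ΣF_y = 0: A_y + T·sin21° − 40 − 60 = 0 → A_y = 100 − 173.007 × 0.358368 = 38.00 kN.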